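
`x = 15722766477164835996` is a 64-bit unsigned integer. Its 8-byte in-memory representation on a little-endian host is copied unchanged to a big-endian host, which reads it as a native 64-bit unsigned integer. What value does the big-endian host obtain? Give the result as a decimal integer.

15722766477164835996 in 64-bit hexadecimal is 0xDA327CCEE5D4749C.
Stored little-endian, the bytes at ascending addresses are 9C 74 D4 E5 CE 7C 32 DA.
Read back as big-endian, the last byte is least significant, giving 0x9C74D4E5CE7C32DA.
0x9C74D4E5CE7C32DA = 11273869850692039386.

11273869850692039386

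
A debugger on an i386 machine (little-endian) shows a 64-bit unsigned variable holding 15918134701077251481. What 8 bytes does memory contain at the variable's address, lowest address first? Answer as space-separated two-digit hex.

99 45 87 38 2C 93 E8 DC

15918134701077251481 in hexadecimal, padded to 64 bits, is 0xDCE8932C38874599.
Split into bytes (most-significant first): DC E8 93 2C 38 87 45 99.
Little-endian: lowest address holds the least-significant byte.
So at ascending addresses the bytes are 99 45 87 38 2C 93 E8 DC.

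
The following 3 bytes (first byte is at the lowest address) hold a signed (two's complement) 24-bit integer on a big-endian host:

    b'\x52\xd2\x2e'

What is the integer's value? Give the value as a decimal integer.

Big-endian stores the most-significant byte at the lowest address.
The bytes are already most-significant first: 0x52D22E.
0x52D22E = 5427758.

5427758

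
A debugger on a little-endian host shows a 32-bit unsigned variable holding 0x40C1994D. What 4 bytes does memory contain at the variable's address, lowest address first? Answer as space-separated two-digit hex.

4D 99 C1 40

Split into bytes (most-significant first): 40 C1 99 4D.
Little-endian: lowest address holds the least-significant byte.
So at ascending addresses the bytes are 4D 99 C1 40.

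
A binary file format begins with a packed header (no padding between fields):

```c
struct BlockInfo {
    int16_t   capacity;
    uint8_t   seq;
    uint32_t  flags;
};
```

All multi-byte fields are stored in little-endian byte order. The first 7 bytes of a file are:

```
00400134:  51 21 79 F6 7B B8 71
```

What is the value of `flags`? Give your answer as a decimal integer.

1907915766

`flags` follows `capacity` (2 B), `seq` (1 B), so it starts at offset 2 + 1 = 3 and occupies 4 bytes.
Bytes at offsets 3..6: F6 7B B8 71.
In little-endian order the low byte comes first in memory.
Reassemble most-significant byte first: 71 B8 7B F6 → 0x71B87BF6.
0x71B87BF6 = 1907915766.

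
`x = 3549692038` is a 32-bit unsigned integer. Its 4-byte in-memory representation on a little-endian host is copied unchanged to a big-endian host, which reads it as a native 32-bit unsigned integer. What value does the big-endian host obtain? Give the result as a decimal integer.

2248185043

3549692038 in 32-bit hexadecimal is 0xD3940086.
Stored little-endian, the bytes at ascending addresses are 86 00 94 D3.
Read back as big-endian, the last byte is least significant, giving 0x860094D3.
0x860094D3 = 2248185043.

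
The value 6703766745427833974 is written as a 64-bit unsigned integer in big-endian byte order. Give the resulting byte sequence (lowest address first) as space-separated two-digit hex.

6703766745427833974 in hexadecimal, padded to 64 bits, is 0x5D0890563E4D7476.
Split into bytes (most-significant first): 5D 08 90 56 3E 4D 74 76.
Big-endian stores the most-significant byte at the lowest address.
So the memory order matches the most-significant-first order: 5D 08 90 56 3E 4D 74 76.

5D 08 90 56 3E 4D 74 76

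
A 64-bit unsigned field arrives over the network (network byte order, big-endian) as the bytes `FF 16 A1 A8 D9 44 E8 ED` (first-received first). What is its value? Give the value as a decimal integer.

Big-endian: lowest address holds the most-significant byte.
The bytes are already most-significant first: 0xFF16A1A8D944E8ED.
0xFF16A1A8D944E8ED = 18381056675731007725.

18381056675731007725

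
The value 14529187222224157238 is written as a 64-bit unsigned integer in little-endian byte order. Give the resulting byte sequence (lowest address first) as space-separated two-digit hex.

36 BA D0 B7 CC 0A A2 C9

14529187222224157238 in hexadecimal, padded to 64 bits, is 0xC9A20ACCB7D0BA36.
Split into bytes (most-significant first): C9 A2 0A CC B7 D0 BA 36.
In little-endian order the low byte comes first in memory.
So at ascending addresses the bytes are 36 BA D0 B7 CC 0A A2 C9.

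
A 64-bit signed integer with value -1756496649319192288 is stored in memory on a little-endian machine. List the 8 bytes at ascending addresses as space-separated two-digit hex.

Two's complement of -1756496649319192288 in 64 bits: 1756496649319192288 = 0x186054656FD596E0; invert → 0xE79FAB9A902A691F; add 1 → 0xE79FAB9A902A6920.
Split into bytes (most-significant first): E7 9F AB 9A 90 2A 69 20.
Little-endian stores the least-significant byte at the lowest address.
So at ascending addresses the bytes are 20 69 2A 90 9A AB 9F E7.

20 69 2A 90 9A AB 9F E7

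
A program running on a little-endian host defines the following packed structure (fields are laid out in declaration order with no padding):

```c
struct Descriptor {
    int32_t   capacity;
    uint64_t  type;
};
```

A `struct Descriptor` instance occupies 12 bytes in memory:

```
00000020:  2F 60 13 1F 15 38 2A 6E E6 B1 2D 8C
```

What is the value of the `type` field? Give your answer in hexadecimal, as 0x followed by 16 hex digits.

`type` follows `capacity` (4 bytes), so it starts at byte offset 4 and occupies 8 bytes.
Bytes at offsets 4..11: 15 38 2A 6E E6 B1 2D 8C.
In little-endian order the low byte comes first in memory.
Reassemble most-significant byte first: 8C 2D B1 E6 6E 2A 38 15 → 0x8C2DB1E66E2A3815.

0x8C2DB1E66E2A3815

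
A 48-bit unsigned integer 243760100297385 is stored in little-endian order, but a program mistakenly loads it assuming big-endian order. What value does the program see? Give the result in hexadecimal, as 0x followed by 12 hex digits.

0xA94A30D2B2DD

243760100297385 in 48-bit hexadecimal is 0xDDB2D2304AA9.
Stored little-endian, the bytes at ascending addresses are A9 4A 30 D2 B2 DD.
Read back as big-endian, the last byte is least significant, giving 0xA94A30D2B2DD.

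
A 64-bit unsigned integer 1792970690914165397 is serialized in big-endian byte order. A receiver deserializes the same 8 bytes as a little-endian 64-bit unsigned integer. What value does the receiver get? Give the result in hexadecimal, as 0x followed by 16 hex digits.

0x9522A00458E9E118

1792970690914165397 in 64-bit hexadecimal is 0x18E1E95804A02295.
Stored big-endian, the bytes at ascending addresses are 18 E1 E9 58 04 A0 22 95.
Read back as little-endian, the first byte is least significant, giving 0x9522A00458E9E118.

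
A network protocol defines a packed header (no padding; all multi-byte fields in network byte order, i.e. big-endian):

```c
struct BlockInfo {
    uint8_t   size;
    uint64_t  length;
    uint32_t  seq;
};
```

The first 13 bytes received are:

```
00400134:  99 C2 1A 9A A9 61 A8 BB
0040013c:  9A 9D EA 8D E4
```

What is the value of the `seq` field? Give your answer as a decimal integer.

2649394660

`seq` follows `size` (1 B), `length` (8 B), so it starts at offset 1 + 8 = 9 and occupies 4 bytes.
Bytes at offsets 9..12: 9D EA 8D E4.
Big-endian stores the most-significant byte at the lowest address.
The bytes are already most-significant first: 0x9DEA8DE4.
0x9DEA8DE4 = 2649394660.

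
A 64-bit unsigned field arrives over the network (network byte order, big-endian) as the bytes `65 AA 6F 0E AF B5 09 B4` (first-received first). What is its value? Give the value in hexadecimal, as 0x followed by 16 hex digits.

0x65AA6F0EAFB509B4

Big-endian stores the most-significant byte at the lowest address.
The bytes are already most-significant first: 0x65AA6F0EAFB509B4.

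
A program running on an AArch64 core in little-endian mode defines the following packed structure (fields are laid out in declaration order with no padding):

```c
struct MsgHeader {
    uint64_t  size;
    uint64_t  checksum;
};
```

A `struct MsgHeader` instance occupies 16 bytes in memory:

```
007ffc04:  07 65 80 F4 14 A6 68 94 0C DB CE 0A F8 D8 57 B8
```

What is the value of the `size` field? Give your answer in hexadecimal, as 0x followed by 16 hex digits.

0x9468A614F4806507

`size` is the first field, at byte offset 0, occupying 8 bytes.
Bytes at offsets 0..7: 07 65 80 F4 14 A6 68 94.
Little-endian: lowest address holds the least-significant byte.
Reassemble most-significant byte first: 94 68 A6 14 F4 80 65 07 → 0x9468A614F4806507.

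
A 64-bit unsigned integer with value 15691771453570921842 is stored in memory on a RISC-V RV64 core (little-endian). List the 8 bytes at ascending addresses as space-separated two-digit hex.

15691771453570921842 in hexadecimal, padded to 64 bits, is 0xD9C45EFF9AB5B572.
Split into bytes (most-significant first): D9 C4 5E FF 9A B5 B5 72.
Little-endian: lowest address holds the least-significant byte.
So at ascending addresses the bytes are 72 B5 B5 9A FF 5E C4 D9.

72 B5 B5 9A FF 5E C4 D9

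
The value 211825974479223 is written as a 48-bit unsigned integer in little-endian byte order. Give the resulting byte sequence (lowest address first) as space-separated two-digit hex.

77 89 F6 93 A7 C0

211825974479223 in hexadecimal, padded to 48 bits, is 0xC0A793F68977.
Split into bytes (most-significant first): C0 A7 93 F6 89 77.
Little-endian: lowest address holds the least-significant byte.
So at ascending addresses the bytes are 77 89 F6 93 A7 C0.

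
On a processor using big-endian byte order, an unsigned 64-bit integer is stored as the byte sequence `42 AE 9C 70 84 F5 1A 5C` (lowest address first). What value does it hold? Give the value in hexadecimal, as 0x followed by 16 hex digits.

0x42AE9C7084F51A5C

Big-endian: lowest address holds the most-significant byte.
The bytes are already most-significant first: 0x42AE9C7084F51A5C.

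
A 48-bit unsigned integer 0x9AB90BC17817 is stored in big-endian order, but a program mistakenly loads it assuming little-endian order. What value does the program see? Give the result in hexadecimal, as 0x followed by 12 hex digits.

Stored big-endian, the bytes at ascending addresses are 9A B9 0B C1 78 17.
Read back as little-endian, the first byte is least significant, giving 0x1778C10BB99A.

0x1778C10BB99A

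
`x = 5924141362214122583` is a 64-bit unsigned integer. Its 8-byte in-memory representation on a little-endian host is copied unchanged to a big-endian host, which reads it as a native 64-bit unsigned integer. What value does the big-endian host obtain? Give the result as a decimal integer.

6319949359287318098

5924141362214122583 in 64-bit hexadecimal is 0x5236C72E75F8B457.
Stored little-endian, the bytes at ascending addresses are 57 B4 F8 75 2E C7 36 52.
Read back as big-endian, the last byte is least significant, giving 0x57B4F8752EC73652.
0x57B4F8752EC73652 = 6319949359287318098.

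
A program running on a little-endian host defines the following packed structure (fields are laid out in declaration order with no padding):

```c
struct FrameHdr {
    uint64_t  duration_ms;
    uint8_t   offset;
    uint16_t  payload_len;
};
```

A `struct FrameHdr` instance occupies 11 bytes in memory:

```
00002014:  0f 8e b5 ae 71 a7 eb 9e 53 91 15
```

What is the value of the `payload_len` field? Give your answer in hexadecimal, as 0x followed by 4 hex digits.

`payload_len` follows `duration_ms` (8 B), `offset` (1 B), so it starts at offset 8 + 1 = 9 and occupies 2 bytes.
Bytes at offsets 9..10: 91 15.
Little-endian stores the least-significant byte at the lowest address.
Reassemble most-significant byte first: 15 91 → 0x1591.

0x1591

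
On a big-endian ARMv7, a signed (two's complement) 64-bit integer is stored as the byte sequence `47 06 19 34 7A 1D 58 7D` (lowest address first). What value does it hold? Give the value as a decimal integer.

5117805739730884733

Big-endian: lowest address holds the most-significant byte.
The bytes are already most-significant first: 0x470619347A1D587D.
0x470619347A1D587D = 5117805739730884733.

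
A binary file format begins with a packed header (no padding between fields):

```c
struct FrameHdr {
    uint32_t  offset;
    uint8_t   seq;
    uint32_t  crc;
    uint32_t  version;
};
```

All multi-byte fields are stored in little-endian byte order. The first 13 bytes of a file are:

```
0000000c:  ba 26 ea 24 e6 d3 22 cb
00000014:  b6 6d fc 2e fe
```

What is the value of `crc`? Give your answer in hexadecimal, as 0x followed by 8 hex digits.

0xB6CB22D3

`crc` follows `offset` (4 B), `seq` (1 B), so it starts at offset 4 + 1 = 5 and occupies 4 bytes.
Bytes at offsets 5..8: D3 22 CB B6.
Little-endian: lowest address holds the least-significant byte.
Reassemble most-significant byte first: B6 CB 22 D3 → 0xB6CB22D3.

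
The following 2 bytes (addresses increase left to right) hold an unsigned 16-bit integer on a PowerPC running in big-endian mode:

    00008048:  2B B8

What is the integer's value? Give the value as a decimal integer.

11192

Big-endian stores the most-significant byte at the lowest address.
The bytes are already most-significant first: 0x2BB8.
0x2BB8 = 11192.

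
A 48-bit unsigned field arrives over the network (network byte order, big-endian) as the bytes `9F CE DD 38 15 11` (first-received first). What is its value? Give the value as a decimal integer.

175710823519505

In big-endian order the high byte comes first in memory.
The bytes are already most-significant first: 0x9FCEDD381511.
0x9FCEDD381511 = 175710823519505.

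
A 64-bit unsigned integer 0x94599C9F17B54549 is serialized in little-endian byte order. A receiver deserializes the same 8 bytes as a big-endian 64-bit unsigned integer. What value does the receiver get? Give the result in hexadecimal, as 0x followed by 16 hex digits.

0x4945B5179F9C5994

Stored little-endian, the bytes at ascending addresses are 49 45 B5 17 9F 9C 59 94.
Read back as big-endian, the last byte is least significant, giving 0x4945B5179F9C5994.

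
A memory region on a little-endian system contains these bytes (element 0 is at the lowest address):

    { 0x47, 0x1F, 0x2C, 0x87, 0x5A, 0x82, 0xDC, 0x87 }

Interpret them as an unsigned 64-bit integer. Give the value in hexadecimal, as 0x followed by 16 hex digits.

0x87DC825A872C1F47

Little-endian: lowest address holds the least-significant byte.
Reassemble most-significant byte first: 87 DC 82 5A 87 2C 1F 47 → 0x87DC825A872C1F47.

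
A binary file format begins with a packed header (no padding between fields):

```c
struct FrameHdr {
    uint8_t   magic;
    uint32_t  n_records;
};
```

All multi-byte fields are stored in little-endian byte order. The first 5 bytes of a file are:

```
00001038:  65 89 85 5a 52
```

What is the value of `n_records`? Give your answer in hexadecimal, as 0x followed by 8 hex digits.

0x525A8589

`n_records` follows `magic` (1 byte), so it starts at byte offset 1 and occupies 4 bytes.
Bytes at offsets 1..4: 89 85 5A 52.
Little-endian: lowest address holds the least-significant byte.
Reassemble most-significant byte first: 52 5A 85 89 → 0x525A8589.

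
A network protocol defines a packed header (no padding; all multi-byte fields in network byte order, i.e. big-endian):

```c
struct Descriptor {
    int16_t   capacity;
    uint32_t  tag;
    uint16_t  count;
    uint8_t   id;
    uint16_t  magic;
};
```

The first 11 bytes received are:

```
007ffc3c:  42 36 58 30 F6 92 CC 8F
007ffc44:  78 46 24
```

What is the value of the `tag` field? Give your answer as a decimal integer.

`tag` follows `capacity` (2 bytes), so it starts at byte offset 2 and occupies 4 bytes.
Bytes at offsets 2..5: 58 30 F6 92.
In big-endian order the high byte comes first in memory.
The bytes are already most-significant first: 0x5830F692.
0x5830F692 = 1479603858.

1479603858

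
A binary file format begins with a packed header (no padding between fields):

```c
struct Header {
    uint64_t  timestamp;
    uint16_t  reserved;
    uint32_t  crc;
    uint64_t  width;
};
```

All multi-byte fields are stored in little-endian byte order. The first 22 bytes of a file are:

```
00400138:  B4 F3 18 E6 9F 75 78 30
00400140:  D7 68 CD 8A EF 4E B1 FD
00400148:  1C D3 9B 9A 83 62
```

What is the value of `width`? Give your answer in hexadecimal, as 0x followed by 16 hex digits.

`width` follows `timestamp` (8 B), `reserved` (2 B), `crc` (4 B), so it starts at offset 8 + 2 + 4 = 14 and occupies 8 bytes.
Bytes at offsets 14..21: B1 FD 1C D3 9B 9A 83 62.
Little-endian stores the least-significant byte at the lowest address.
Reassemble most-significant byte first: 62 83 9A 9B D3 1C FD B1 → 0x62839A9BD31CFDB1.

0x62839A9BD31CFDB1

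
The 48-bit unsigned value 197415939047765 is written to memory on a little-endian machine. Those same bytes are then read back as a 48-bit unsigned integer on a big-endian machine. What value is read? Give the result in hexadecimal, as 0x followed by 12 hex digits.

197415939047765 in 48-bit hexadecimal is 0xB38C7AEB8155.
Stored little-endian, the bytes at ascending addresses are 55 81 EB 7A 8C B3.
Read back as big-endian, the last byte is least significant, giving 0x5581EB7A8CB3.

0x5581EB7A8CB3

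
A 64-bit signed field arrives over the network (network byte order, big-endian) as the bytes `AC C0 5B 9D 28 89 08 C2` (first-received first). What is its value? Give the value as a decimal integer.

-5998693973109438270

Big-endian: lowest address holds the most-significant byte.
The bytes are already most-significant first: 0xACC05B9D288908C2.
Top bit is set, so as a signed 64-bit value this is 0xACC05B9D288908C2 − 2^64 = -5998693973109438270.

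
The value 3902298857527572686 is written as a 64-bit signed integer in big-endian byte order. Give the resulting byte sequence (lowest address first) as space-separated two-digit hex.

3902298857527572686 in hexadecimal, padded to 64 bits, is 0x3627C022BA57F8CE.
Split into bytes (most-significant first): 36 27 C0 22 BA 57 F8 CE.
Big-endian stores the most-significant byte at the lowest address.
So the memory order matches the most-significant-first order: 36 27 C0 22 BA 57 F8 CE.

36 27 C0 22 BA 57 F8 CE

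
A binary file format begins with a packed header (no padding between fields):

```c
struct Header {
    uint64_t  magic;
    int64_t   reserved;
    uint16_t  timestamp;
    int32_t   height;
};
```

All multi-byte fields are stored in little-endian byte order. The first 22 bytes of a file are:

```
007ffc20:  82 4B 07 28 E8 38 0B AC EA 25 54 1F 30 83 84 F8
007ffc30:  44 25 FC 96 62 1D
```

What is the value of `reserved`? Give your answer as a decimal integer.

-539161812670339606

`reserved` follows `magic` (8 bytes), so it starts at byte offset 8 and occupies 8 bytes.
Bytes at offsets 8..15: EA 25 54 1F 30 83 84 F8.
In little-endian order the low byte comes first in memory.
Reassemble most-significant byte first: F8 84 83 30 1F 54 25 EA → 0xF88483301F5425EA.
Top bit is set, so as a signed 64-bit value this is 0xF88483301F5425EA − 2^64 = -539161812670339606.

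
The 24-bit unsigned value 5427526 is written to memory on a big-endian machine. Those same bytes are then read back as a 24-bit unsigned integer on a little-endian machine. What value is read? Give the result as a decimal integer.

4641106

5427526 in 24-bit hexadecimal is 0x52D146.
Stored big-endian, the bytes at ascending addresses are 52 D1 46.
Read back as little-endian, the first byte is least significant, giving 0x46D152.
0x46D152 = 4641106.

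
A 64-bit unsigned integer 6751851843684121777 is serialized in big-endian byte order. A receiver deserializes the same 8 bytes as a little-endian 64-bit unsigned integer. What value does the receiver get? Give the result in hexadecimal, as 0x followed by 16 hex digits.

6751851843684121777 in 64-bit hexadecimal is 0x5DB3657A9EDBBCB1.
Stored big-endian, the bytes at ascending addresses are 5D B3 65 7A 9E DB BC B1.
Read back as little-endian, the first byte is least significant, giving 0xB1BCDB9E7A65B35D.

0xB1BCDB9E7A65B35D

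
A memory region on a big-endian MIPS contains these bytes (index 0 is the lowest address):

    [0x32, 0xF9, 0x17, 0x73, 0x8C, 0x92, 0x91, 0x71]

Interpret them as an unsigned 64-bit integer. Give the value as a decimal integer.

Big-endian stores the most-significant byte at the lowest address.
The bytes are already most-significant first: 0x32F917738C929171.
0x32F917738C929171 = 3672992756144443761.

3672992756144443761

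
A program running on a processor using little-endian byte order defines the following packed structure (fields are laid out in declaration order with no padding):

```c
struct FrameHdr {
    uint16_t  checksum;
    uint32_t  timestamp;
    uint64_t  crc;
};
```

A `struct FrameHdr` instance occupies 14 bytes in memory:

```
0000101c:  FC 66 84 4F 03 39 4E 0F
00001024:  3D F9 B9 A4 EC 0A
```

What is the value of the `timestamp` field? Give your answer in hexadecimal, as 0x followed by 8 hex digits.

0x39034F84

`timestamp` follows `checksum` (2 bytes), so it starts at byte offset 2 and occupies 4 bytes.
Bytes at offsets 2..5: 84 4F 03 39.
In little-endian order the low byte comes first in memory.
Reassemble most-significant byte first: 39 03 4F 84 → 0x39034F84.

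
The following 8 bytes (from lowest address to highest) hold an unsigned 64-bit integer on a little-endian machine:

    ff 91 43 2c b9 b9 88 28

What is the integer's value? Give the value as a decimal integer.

2920788563312480767

In little-endian order the low byte comes first in memory.
Reassemble most-significant byte first: 28 88 B9 B9 2C 43 91 FF → 0x2888B9B92C4391FF.
0x2888B9B92C4391FF = 2920788563312480767.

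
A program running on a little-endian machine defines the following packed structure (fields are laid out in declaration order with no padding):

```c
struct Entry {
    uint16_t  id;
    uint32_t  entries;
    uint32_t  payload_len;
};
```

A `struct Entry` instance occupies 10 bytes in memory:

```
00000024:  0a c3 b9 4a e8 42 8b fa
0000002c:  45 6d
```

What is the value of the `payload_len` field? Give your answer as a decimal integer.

1833302667

`payload_len` follows `id` (2 B), `entries` (4 B), so it starts at offset 2 + 4 = 6 and occupies 4 bytes.
Bytes at offsets 6..9: 8B FA 45 6D.
Little-endian: lowest address holds the least-significant byte.
Reassemble most-significant byte first: 6D 45 FA 8B → 0x6D45FA8B.
0x6D45FA8B = 1833302667.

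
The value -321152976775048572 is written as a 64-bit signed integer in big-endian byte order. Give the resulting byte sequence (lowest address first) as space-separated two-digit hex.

Two's complement of -321152976775048572 in 64 bits: 321152976775048572 = 0x0474F6EE4B3C6D7C; invert → 0xFB8B0911B4C39283; add 1 → 0xFB8B0911B4C39284.
Split into bytes (most-significant first): FB 8B 09 11 B4 C3 92 84.
In big-endian order the high byte comes first in memory.
So the memory order matches the most-significant-first order: FB 8B 09 11 B4 C3 92 84.

FB 8B 09 11 B4 C3 92 84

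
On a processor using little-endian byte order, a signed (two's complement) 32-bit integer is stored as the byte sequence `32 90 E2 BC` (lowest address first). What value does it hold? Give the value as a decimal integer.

Little-endian: lowest address holds the least-significant byte.
Reassemble most-significant byte first: BC E2 90 32 → 0xBCE29032.
Top bit is set, so as a signed 32-bit value this is 0xBCE29032 − 2^32 = -1126002638.

-1126002638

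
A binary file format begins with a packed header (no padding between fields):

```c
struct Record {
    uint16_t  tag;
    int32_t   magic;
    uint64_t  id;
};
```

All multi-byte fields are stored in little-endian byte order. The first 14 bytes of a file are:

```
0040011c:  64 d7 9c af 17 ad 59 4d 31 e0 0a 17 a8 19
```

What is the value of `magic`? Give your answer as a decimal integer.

-1390956644

`magic` follows `tag` (2 bytes), so it starts at byte offset 2 and occupies 4 bytes.
Bytes at offsets 2..5: 9C AF 17 AD.
In little-endian order the low byte comes first in memory.
Reassemble most-significant byte first: AD 17 AF 9C → 0xAD17AF9C.
Top bit is set, so as a signed 32-bit value this is 0xAD17AF9C − 2^32 = -1390956644.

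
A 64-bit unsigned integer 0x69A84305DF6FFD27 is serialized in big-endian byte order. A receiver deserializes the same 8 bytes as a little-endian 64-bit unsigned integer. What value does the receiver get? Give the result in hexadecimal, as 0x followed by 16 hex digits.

0x27FD6FDF0543A869

Stored big-endian, the bytes at ascending addresses are 69 A8 43 05 DF 6F FD 27.
Read back as little-endian, the first byte is least significant, giving 0x27FD6FDF0543A869.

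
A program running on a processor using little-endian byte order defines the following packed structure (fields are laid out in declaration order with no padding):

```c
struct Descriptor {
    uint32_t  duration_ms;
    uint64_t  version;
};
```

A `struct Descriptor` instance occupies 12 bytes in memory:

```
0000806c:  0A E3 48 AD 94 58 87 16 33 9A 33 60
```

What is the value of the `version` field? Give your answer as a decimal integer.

6932053795665303700

`version` follows `duration_ms` (4 bytes), so it starts at byte offset 4 and occupies 8 bytes.
Bytes at offsets 4..11: 94 58 87 16 33 9A 33 60.
In little-endian order the low byte comes first in memory.
Reassemble most-significant byte first: 60 33 9A 33 16 87 58 94 → 0x60339A3316875894.
0x60339A3316875894 = 6932053795665303700.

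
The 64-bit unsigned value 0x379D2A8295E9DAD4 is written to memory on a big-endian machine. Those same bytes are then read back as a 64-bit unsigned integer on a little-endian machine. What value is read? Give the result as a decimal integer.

15337828309306875191

Stored big-endian, the bytes at ascending addresses are 37 9D 2A 82 95 E9 DA D4.
Read back as little-endian, the first byte is least significant, giving 0xD4DAE995822A9D37.
0xD4DAE995822A9D37 = 15337828309306875191.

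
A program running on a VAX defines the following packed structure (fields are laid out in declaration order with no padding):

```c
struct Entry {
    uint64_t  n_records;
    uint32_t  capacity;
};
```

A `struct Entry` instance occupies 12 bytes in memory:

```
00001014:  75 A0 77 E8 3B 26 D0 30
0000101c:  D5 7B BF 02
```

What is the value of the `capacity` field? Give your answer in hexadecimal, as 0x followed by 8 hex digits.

0x02BF7BD5

`capacity` follows `n_records` (8 bytes), so it starts at byte offset 8 and occupies 4 bytes.
Bytes at offsets 8..11: D5 7B BF 02.
Little-endian stores the least-significant byte at the lowest address.
Reassemble most-significant byte first: 02 BF 7B D5 → 0x02BF7BD5.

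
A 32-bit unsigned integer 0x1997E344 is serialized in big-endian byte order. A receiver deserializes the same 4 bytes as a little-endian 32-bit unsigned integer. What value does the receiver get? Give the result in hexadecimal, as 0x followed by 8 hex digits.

Stored big-endian, the bytes at ascending addresses are 19 97 E3 44.
Read back as little-endian, the first byte is least significant, giving 0x44E39719.

0x44E39719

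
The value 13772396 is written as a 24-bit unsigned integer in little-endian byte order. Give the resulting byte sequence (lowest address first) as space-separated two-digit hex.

6C 26 D2

13772396 in hexadecimal, padded to 24 bits, is 0xD2266C.
Split into bytes (most-significant first): D2 26 6C.
Little-endian stores the least-significant byte at the lowest address.
So at ascending addresses the bytes are 6C 26 D2.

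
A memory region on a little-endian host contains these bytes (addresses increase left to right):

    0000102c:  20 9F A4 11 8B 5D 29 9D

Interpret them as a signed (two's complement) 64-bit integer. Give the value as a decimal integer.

-7122058483831890144

Little-endian: lowest address holds the least-significant byte.
Reassemble most-significant byte first: 9D 29 5D 8B 11 A4 9F 20 → 0x9D295D8B11A49F20.
Top bit is set, so as a signed 64-bit value this is 0x9D295D8B11A49F20 − 2^64 = -7122058483831890144.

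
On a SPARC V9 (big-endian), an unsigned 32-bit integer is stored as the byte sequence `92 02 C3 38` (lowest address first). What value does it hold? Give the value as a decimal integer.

2449654584

In big-endian order the high byte comes first in memory.
The bytes are already most-significant first: 0x9202C338.
0x9202C338 = 2449654584.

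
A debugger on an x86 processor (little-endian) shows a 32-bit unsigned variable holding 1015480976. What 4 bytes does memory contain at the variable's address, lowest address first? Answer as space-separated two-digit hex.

90 02 87 3C

1015480976 in hexadecimal, padded to 32 bits, is 0x3C870290.
Split into bytes (most-significant first): 3C 87 02 90.
In little-endian order the low byte comes first in memory.
So at ascending addresses the bytes are 90 02 87 3C.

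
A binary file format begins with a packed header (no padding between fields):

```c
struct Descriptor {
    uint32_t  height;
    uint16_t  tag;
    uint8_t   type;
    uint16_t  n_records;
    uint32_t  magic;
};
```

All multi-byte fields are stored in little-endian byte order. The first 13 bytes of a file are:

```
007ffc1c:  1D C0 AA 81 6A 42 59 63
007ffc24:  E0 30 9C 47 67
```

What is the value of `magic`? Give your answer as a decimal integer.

1732746288

`magic` follows `height` (4 B), `tag` (2 B), `type` (1 B), `n_records` (2 B), so it starts at offset 4 + 2 + 1 + 2 = 9 and occupies 4 bytes.
Bytes at offsets 9..12: 30 9C 47 67.
Little-endian: lowest address holds the least-significant byte.
Reassemble most-significant byte first: 67 47 9C 30 → 0x67479C30.
0x67479C30 = 1732746288.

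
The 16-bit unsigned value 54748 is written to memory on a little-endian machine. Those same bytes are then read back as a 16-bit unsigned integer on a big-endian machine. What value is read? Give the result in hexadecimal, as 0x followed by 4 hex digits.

0xDCD5

54748 in 16-bit hexadecimal is 0xD5DC.
Stored little-endian, the bytes at ascending addresses are DC D5.
Read back as big-endian, the last byte is least significant, giving 0xDCD5.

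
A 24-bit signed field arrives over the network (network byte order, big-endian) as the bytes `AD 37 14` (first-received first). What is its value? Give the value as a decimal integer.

-5425388

Big-endian stores the most-significant byte at the lowest address.
The bytes are already most-significant first: 0xAD3714.
Top bit is set, so as a signed 24-bit value this is 0xAD3714 − 2^24 = -5425388.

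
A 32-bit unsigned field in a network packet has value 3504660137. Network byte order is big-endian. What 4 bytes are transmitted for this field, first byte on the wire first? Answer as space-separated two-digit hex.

D0 E4 DE A9

3504660137 in hexadecimal, padded to 32 bits, is 0xD0E4DEA9.
Split into bytes (most-significant first): D0 E4 DE A9.
Big-endian: lowest address holds the most-significant byte.
So the memory order matches the most-significant-first order: D0 E4 DE A9.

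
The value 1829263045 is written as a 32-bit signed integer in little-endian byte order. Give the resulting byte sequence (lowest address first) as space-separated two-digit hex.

C5 56 08 6D

1829263045 in hexadecimal, padded to 32 bits, is 0x6D0856C5.
Split into bytes (most-significant first): 6D 08 56 C5.
Little-endian stores the least-significant byte at the lowest address.
So at ascending addresses the bytes are C5 56 08 6D.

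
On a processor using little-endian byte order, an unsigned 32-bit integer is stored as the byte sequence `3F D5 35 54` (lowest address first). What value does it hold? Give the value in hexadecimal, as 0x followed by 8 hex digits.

0x5435D53F

Little-endian stores the least-significant byte at the lowest address.
Reassemble most-significant byte first: 54 35 D5 3F → 0x5435D53F.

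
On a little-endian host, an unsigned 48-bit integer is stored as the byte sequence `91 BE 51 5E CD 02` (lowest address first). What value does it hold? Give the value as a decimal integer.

In little-endian order the low byte comes first in memory.
Reassemble most-significant byte first: 02 CD 5E 51 BE 91 → 0x02CD5E51BE91.
0x02CD5E51BE91 = 3081073966737.

3081073966737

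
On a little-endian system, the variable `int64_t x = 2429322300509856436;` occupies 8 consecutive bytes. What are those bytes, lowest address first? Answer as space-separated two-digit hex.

2429322300509856436 in hexadecimal, padded to 64 bits, is 0x21B6AFC2DED322B4.
Split into bytes (most-significant first): 21 B6 AF C2 DE D3 22 B4.
Little-endian stores the least-significant byte at the lowest address.
So at ascending addresses the bytes are B4 22 D3 DE C2 AF B6 21.

B4 22 D3 DE C2 AF B6 21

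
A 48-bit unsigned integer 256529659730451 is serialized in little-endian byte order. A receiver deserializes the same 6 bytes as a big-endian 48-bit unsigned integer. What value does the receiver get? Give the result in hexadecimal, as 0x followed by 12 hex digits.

0x131A3EF74FE9

256529659730451 in 48-bit hexadecimal is 0xE94FF73E1A13.
Stored little-endian, the bytes at ascending addresses are 13 1A 3E F7 4F E9.
Read back as big-endian, the last byte is least significant, giving 0x131A3EF74FE9.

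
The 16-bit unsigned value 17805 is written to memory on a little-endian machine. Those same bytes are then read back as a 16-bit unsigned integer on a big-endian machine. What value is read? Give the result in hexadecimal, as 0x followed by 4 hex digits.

17805 in 16-bit hexadecimal is 0x458D.
Stored little-endian, the bytes at ascending addresses are 8D 45.
Read back as big-endian, the last byte is least significant, giving 0x8D45.

0x8D45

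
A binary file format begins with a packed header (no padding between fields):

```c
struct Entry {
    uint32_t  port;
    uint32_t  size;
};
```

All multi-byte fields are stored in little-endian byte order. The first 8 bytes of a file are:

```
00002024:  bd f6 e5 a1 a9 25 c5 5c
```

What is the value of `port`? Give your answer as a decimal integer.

2716202685

`port` is the first field, at byte offset 0, occupying 4 bytes.
Bytes at offsets 0..3: BD F6 E5 A1.
Little-endian stores the least-significant byte at the lowest address.
Reassemble most-significant byte first: A1 E5 F6 BD → 0xA1E5F6BD.
0xA1E5F6BD = 2716202685.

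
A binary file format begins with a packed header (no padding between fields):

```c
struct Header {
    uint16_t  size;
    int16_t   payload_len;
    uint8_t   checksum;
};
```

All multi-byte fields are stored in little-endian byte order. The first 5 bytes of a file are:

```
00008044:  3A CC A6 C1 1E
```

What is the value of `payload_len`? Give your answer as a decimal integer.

-15962

`payload_len` follows `size` (2 bytes), so it starts at byte offset 2 and occupies 2 bytes.
Bytes at offsets 2..3: A6 C1.
Little-endian: lowest address holds the least-significant byte.
Reassemble most-significant byte first: C1 A6 → 0xC1A6.
Top bit is set, so as a signed 16-bit value this is 0xC1A6 − 2^16 = -15962.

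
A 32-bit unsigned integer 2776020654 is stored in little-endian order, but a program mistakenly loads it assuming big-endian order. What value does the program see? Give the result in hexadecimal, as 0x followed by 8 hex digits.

2776020654 in 32-bit hexadecimal is 0xA576B6AE.
Stored little-endian, the bytes at ascending addresses are AE B6 76 A5.
Read back as big-endian, the last byte is least significant, giving 0xAEB676A5.

0xAEB676A5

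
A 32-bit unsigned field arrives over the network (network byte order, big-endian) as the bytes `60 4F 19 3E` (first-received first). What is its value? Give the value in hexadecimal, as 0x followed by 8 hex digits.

0x604F193E

In big-endian order the high byte comes first in memory.
The bytes are already most-significant first: 0x604F193E.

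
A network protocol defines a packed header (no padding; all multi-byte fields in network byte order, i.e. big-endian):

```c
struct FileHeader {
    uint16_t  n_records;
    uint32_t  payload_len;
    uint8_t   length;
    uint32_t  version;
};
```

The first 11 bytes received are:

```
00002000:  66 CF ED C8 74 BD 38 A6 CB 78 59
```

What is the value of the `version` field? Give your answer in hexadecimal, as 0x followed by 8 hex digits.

`version` follows `n_records` (2 B), `payload_len` (4 B), `length` (1 B), so it starts at offset 2 + 4 + 1 = 7 and occupies 4 bytes.
Bytes at offsets 7..10: A6 CB 78 59.
Big-endian stores the most-significant byte at the lowest address.
The bytes are already most-significant first: 0xA6CB7859.

0xA6CB7859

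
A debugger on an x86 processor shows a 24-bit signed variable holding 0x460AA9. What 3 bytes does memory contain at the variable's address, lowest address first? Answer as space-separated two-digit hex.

A9 0A 46

Split into bytes (most-significant first): 46 0A A9.
Little-endian stores the least-significant byte at the lowest address.
So at ascending addresses the bytes are A9 0A 46.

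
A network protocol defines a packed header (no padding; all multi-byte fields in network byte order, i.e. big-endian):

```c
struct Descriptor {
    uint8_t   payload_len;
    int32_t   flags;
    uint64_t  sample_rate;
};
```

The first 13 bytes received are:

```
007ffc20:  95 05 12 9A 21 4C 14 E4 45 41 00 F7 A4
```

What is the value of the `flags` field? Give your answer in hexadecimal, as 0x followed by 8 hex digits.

`flags` follows `payload_len` (1 byte), so it starts at byte offset 1 and occupies 4 bytes.
Bytes at offsets 1..4: 05 12 9A 21.
Big-endian stores the most-significant byte at the lowest address.
The bytes are already most-significant first: 0x05129A21.

0x05129A21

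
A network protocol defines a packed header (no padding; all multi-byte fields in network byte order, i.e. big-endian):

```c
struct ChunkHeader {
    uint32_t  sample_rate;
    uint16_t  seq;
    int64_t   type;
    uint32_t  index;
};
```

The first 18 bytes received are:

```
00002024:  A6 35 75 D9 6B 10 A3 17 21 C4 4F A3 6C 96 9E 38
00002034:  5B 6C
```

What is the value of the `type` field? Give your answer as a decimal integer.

`type` follows `sample_rate` (4 B), `seq` (2 B), so it starts at offset 4 + 2 = 6 and occupies 8 bytes.
Bytes at offsets 6..13: A3 17 21 C4 4F A3 6C 96.
Big-endian stores the most-significant byte at the lowest address.
The bytes are already most-significant first: 0xA31721C44FA36C96.
Top bit is set, so as a signed 64-bit value this is 0xA31721C44FA36C96 − 2^64 = -6694845194029536106.

-6694845194029536106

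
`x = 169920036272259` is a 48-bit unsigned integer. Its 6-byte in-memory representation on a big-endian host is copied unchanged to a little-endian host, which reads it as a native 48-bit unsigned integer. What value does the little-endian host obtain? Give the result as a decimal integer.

169920036272259 in 48-bit hexadecimal is 0x9A8A9766F883.
Stored big-endian, the bytes at ascending addresses are 9A 8A 97 66 F8 83.
Read back as little-endian, the first byte is least significant, giving 0x83F866978A9A.
0x83F866978A9A = 145102896335514.

145102896335514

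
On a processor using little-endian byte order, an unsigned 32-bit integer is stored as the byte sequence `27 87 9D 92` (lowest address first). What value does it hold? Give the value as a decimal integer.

2459797287

Little-endian stores the least-significant byte at the lowest address.
Reassemble most-significant byte first: 92 9D 87 27 → 0x929D8727.
0x929D8727 = 2459797287.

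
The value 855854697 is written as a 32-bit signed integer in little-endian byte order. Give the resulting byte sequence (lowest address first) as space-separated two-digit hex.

855854697 in hexadecimal, padded to 32 bits, is 0x33034E69.
Split into bytes (most-significant first): 33 03 4E 69.
Little-endian stores the least-significant byte at the lowest address.
So at ascending addresses the bytes are 69 4E 03 33.

69 4E 03 33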